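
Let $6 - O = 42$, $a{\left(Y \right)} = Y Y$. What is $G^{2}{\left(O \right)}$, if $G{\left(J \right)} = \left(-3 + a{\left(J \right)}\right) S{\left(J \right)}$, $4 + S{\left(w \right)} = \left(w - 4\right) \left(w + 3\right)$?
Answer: $2895401721744$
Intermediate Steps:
$a{\left(Y \right)} = Y^{2}$
$O = -36$ ($O = 6 - 42 = -36$)
$S{\left(w \right)} = -4 + \left(-4 + w\right) \left(3 + w\right)$ ($S{\left(w \right)} = -4 + \left(w - 4\right) \left(w + 3\right) = -4 + \left(-4 + w\right) \left(3 + w\right)$)
$G{\left(J \right)} = \left(-3 + J^{2}\right) \left(-16 + J^{2} - J\right)$
$G^{2}{\left(O \right)} = \left(- \left(-3 + \left(-36\right)^{2}\right) \left(16 - 36 - \left(-36\right)^{2}\right)\right)^{2} = \left(- \left(-3 + 1296\right) \left(16 - 36 - 1296\right)\right)^{2} = \left(\left(-1\right) 1293 \left(16 - 36 - 1296\right)\right)^{2} = \left(\left(-1\right) 1293 \left(-1316\right)\right)^{2} = 1701588^{2} = 2895401721744$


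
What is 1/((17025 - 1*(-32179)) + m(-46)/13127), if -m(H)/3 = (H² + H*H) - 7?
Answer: 13127/645888233 ≈ 2.0324e-5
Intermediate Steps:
m(H) = 21 - 6*H² (m(H) = -3*((H² + H*H) - 7) = -3*((H² + H²) - 7) = -3*(2*H² - 7) = -3*(-7 + 2*H²) = 21 - 6*H²)
1/((17025 - 1*(-32179)) + m(-46)/13127) = 1/((17025 - 1*(-32179)) + (21 - 6*(-46)²)/13127) = 1/((17025 + 32179) + (21 - 6*2116)*(1/13127)) = 1/(49204 + (21 - 12696)*(1/13127)) = 1/(49204 - 12675*1/13127) = 1/(49204 - 12675/13127) = 1/(645888233/13127) = 13127/645888233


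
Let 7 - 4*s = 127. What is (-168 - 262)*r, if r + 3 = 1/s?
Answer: 3913/3 ≈ 1304.3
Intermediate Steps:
s = -30 (s = 7/4 - ¼*127 = 7/4 - 127/4 = -30)
r = -91/30 (r = -3 + 1/(-30) = -3 - 1/30 = -91/30 ≈ -3.0333)
(-168 - 262)*r = (-168 - 262)*(-91/30) = -430*(-91/30) = 3913/3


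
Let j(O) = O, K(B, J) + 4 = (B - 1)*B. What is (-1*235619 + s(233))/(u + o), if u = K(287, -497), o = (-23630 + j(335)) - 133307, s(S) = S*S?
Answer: 90665/37262 ≈ 2.4332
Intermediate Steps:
s(S) = S²
K(B, J) = -4 + B*(-1 + B) (K(B, J) = -4 + (B - 1)*B = -4 + (-1 + B)*B = -4 + B*(-1 + B))
o = -156602 (o = (-23630 + 335) - 133307 = -23295 - 133307 = -156602)
u = 82078 (u = -4 + 287² - 1*287 = -4 + 82369 - 287 = 82078)
(-1*235619 + s(233))/(u + o) = (-1*235619 + 233²)/(82078 - 156602) = (-235619 + 54289)/(-74524) = -181330*(-1/74524) = 90665/37262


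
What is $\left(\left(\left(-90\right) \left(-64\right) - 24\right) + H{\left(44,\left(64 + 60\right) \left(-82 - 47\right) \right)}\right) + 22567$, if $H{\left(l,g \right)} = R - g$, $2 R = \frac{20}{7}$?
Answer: $\frac{310103}{7} \approx 44300.0$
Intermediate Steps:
$R = \frac{10}{7}$ ($R = \frac{20 \cdot \frac{1}{7}}{2} = \frac{1}{2} \cdot \frac{20}{7} = \frac{10}{7} \approx 1.4286$)
$H{\left(l,g \right)} = \frac{10}{7} - g$
$\left(\left(\left(-90\right) \left(-64\right) - 24\right) + H{\left(44,\left(64 + 60\right) \left(-82 - 47\right) \right)}\right) + 22567 = \left(\left(\left(-90\right) \left(-64\right) - 24\right) - \left(- \frac{10}{7} + \left(64 + 60\right) \left(-82 - 47\right)\right)\right) + 22567 = \left(\left(5760 - 24\right) - \left(- \frac{10}{7} + 124 \left(-129\right)\right)\right) + 22567 = \left(5736 + \left(\frac{10}{7} - -15996\right)\right) + 22567 = \left(5736 + \left(\frac{10}{7} + 15996\right)\right) + 22567 = \left(5736 + \frac{111982}{7}\right) + 22567 = \frac{152134}{7} + 22567 = \frac{310103}{7}$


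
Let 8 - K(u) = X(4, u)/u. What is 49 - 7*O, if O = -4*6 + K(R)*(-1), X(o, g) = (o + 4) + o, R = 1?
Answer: 189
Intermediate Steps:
X(o, g) = 4 + 2*o (X(o, g) = (4 + o) + o = 4 + 2*o)
K(u) = 8 - 12/u (K(u) = 8 - (4 + 2*4)/u = 8 - (4 + 8)/u = 8 - 12/u)
O = -20 (O = -4*6 + (8 - 12/1)*(-1) = -24 + (8 - 12*1)*(-1) = -24 + (8 - 12)*(-1) = -24 - 4*(-1) = -24 + 4 = -20)
49 - 7*O = 49 - 7*(-20) = 49 + 140 = 189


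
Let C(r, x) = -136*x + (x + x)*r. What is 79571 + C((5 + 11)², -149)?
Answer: 23547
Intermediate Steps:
C(r, x) = -136*x + 2*r*x (C(r, x) = -136*x + (2*x)*r = -136*x + 2*r*x)
79571 + C((5 + 11)², -149) = 79571 + 2*(-149)*(-68 + (5 + 11)²) = 79571 + 2*(-149)*(-68 + 16²) = 79571 + 2*(-149)*(-68 + 256) = 79571 + 2*(-149)*188 = 79571 - 56024 = 23547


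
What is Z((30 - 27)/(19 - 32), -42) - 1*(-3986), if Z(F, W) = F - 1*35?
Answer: 51360/13 ≈ 3950.8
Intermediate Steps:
Z(F, W) = -35 + F (Z(F, W) = F - 35 = -35 + F)
Z((30 - 27)/(19 - 32), -42) - 1*(-3986) = (-35 + (30 - 27)/(19 - 32)) - 1*(-3986) = (-35 + 3/(-13)) + 3986 = (-35 + 3*(-1/13)) + 3986 = (-35 - 3/13) + 3986 = -458/13 + 3986 = 51360/13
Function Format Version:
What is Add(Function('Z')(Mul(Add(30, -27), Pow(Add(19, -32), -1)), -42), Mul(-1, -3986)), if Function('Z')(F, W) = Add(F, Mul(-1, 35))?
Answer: Rational(51360, 13) ≈ 3950.8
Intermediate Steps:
Function('Z')(F, W) = Add(-35, F) (Function('Z')(F, W) = Add(F, -35) = Add(-35, F))
Add(Function('Z')(Mul(Add(30, -27), Pow(Add(19, -32), -1)), -42), Mul(-1, -3986)) = Add(Add(-35, Mul(Add(30, -27), Pow(Add(19, -32), -1))), Mul(-1, -3986)) = Add(Add(-35, Mul(3, Pow(-13, -1))), 3986) = Add(Add(-35, Mul(3, Rational(-1, 13))), 3986) = Add(Add(-35, Rational(-3, 13)), 3986) = Add(Rational(-458, 13), 3986) = Rational(51360, 13)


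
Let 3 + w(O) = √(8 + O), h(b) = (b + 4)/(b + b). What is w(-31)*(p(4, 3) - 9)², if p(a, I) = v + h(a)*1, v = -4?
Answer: -432 + 144*I*√23 ≈ -432.0 + 690.6*I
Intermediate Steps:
h(b) = (4 + b)/(2*b) (h(b) = (4 + b)/((2*b)) = (4 + b)*(1/(2*b)) = (4 + b)/(2*b))
w(O) = -3 + √(8 + O)
p(a, I) = -4 + (4 + a)/(2*a) (p(a, I) = -4 + ((4 + a)/(2*a))*1 = -4 + (4 + a)/(2*a))
w(-31)*(p(4, 3) - 9)² = (-3 + √(8 - 31))*((-7/2 + 2/4) - 9)² = (-3 + √(-23))*((-7/2 + 2*(¼)) - 9)² = (-3 + I*√23)*((-7/2 + ½) - 9)² = (-3 + I*√23)*(-3 - 9)² = (-3 + I*√23)*(-12)² = (-3 + I*√23)*144 = -432 + 144*I*√23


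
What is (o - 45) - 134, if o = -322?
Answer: -501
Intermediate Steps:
(o - 45) - 134 = (-322 - 45) - 134 = -367 - 134 = -501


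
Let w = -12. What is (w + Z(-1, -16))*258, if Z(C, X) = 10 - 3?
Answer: -1290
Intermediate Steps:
Z(C, X) = 7
(w + Z(-1, -16))*258 = (-12 + 7)*258 = -5*258 = -1290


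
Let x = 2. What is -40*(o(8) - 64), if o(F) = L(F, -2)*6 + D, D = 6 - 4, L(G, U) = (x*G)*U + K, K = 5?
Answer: 8960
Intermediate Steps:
L(G, U) = 5 + 2*G*U (L(G, U) = (2*G)*U + 5 = 2*G*U + 5 = 5 + 2*G*U)
D = 2
o(F) = 32 - 24*F (o(F) = (5 + 2*F*(-2))*6 + 2 = (5 - 4*F)*6 + 2 = (30 - 24*F) + 2 = 32 - 24*F)
-40*(o(8) - 64) = -40*((32 - 24*8) - 64) = -40*((32 - 192) - 64) = -40*(-160 - 64) = -40*(-224) = 8960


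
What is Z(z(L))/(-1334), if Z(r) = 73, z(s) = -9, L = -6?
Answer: -73/1334 ≈ -0.054723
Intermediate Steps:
Z(z(L))/(-1334) = 73/(-1334) = 73*(-1/1334) = -73/1334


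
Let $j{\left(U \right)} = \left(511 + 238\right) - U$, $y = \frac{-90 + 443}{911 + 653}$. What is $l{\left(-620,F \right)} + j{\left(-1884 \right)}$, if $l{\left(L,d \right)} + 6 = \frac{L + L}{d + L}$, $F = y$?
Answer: $\frac{2548361389}{969327} \approx 2629.0$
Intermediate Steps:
$y = \frac{353}{1564} \approx 0.2257$
$F = \frac{353}{1564} \approx 0.2257$
$l{\left(L,d \right)} = -6 + \frac{2 L}{L + d}$ ($l{\left(L,d \right)} = -6 + \frac{L + L}{d + L} = -6 + \frac{2 L}{L + d}$)
$j{\left(U \right)} = 749 - U$
$l{\left(-620,F \right)} + j{\left(-1884 \right)} = \frac{2 \left(\left(-3\right) \frac{353}{1564} - -1240\right)}{-620 + \frac{353}{1564}} + \left(749 - -1884\right) = \frac{2 \left(- \frac{1059}{1564} + 1240\right)}{- \frac{969327}{1564}} + \left(749 + 1884\right) = 2 \left(- \frac{1564}{969327}\right) \frac{1938301}{1564} + 2633 = - \frac{3876602}{969327} + 2633 = \frac{2548361389}{969327}$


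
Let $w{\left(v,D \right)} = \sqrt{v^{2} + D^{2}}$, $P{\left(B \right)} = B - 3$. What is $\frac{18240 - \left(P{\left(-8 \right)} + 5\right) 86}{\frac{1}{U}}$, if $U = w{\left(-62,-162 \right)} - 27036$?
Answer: $-507087216 + 37512 \sqrt{7522} \approx -5.0383 \cdot 10^{8}$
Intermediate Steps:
$P{\left(B \right)} = -3 + B$
$w{\left(v,D \right)} = \sqrt{D^{2} + v^{2}}$
$U = -27036 + 2 \sqrt{7522}$ ($U = \sqrt{\left(-162\right)^{2} + \left(-62\right)^{2}} - 27036 = \sqrt{26244 + 3844} - 27036 = \sqrt{30088} - 27036 = 2 \sqrt{7522} - 27036 = -27036 + 2 \sqrt{7522} \approx -26863.0$)
$\frac{18240 - \left(P{\left(-8 \right)} + 5\right) 86}{\frac{1}{U}} = \frac{18240 - \left(\left(-3 - 8\right) + 5\right) 86}{\frac{1}{-27036 + 2 \sqrt{7522}}} = \left(18240 - \left(-11 + 5\right) 86\right) \left(-27036 + 2 \sqrt{7522}\right) = \left(18240 - \left(-6\right) 86\right) \left(-27036 + 2 \sqrt{7522}\right) = \left(18240 - -516\right) \left(-27036 + 2 \sqrt{7522}\right) = \left(18240 + 516\right) \left(-27036 + 2 \sqrt{7522}\right) = 18756 \left(-27036 + 2 \sqrt{7522}\right) = -507087216 + 37512 \sqrt{7522}$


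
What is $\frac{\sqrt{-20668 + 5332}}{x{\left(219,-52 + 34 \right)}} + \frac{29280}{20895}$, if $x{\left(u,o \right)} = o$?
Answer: $\frac{1952}{1393} - \frac{i \sqrt{426}}{3} \approx 1.4013 - 6.8799 i$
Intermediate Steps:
$\frac{\sqrt{-20668 + 5332}}{x{\left(219,-52 + 34 \right)}} + \frac{29280}{20895} = \frac{\sqrt{-20668 + 5332}}{-52 + 34} + \frac{29280}{20895} = \frac{\sqrt{-15336}}{-18} + 29280 \cdot \frac{1}{20895} = 6 i \sqrt{426} \left(- \frac{1}{18}\right) + \frac{1952}{1393} = - \frac{i \sqrt{426}}{3} + \frac{1952}{1393} = \frac{1952}{1393} - \frac{i \sqrt{426}}{3}$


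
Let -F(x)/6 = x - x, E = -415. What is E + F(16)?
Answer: -415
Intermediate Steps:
F(x) = 0 (F(x) = -6*(x - x) = -6*0 = 0)
E + F(16) = -415 + 0 = -415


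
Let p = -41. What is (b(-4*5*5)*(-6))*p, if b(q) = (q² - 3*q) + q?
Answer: 2509200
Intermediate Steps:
b(q) = q² - 2*q
(b(-4*5*5)*(-6))*p = (((-4*5*5)*(-2 - 4*5*5))*(-6))*(-41) = (((-20*5)*(-2 - 20*5))*(-6))*(-41) = (-100*(-2 - 100)*(-6))*(-41) = (-100*(-102)*(-6))*(-41) = (10200*(-6))*(-41) = -61200*(-41) = 2509200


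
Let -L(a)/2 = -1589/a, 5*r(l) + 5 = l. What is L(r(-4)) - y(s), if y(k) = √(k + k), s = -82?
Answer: -15890/9 - 2*I*√41 ≈ -1765.6 - 12.806*I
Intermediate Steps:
r(l) = -1 + l/5
L(a) = 3178/a (L(a) = -(-3178)/a = 3178/a)
y(k) = √2*√k (y(k) = √(2*k) = √2*√k)
L(r(-4)) - y(s) = 3178/(-1 + (⅕)*(-4)) - √2*√(-82) = 3178/(-1 - ⅘) - √2*I*√82 = 3178/(-9/5) - 2*I*√41 = 3178*(-5/9) - 2*I*√41 = -15890/9 - 2*I*√41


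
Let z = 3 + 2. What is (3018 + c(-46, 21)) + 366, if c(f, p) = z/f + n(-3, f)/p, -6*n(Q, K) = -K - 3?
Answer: 4902764/1449 ≈ 3383.6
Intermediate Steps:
z = 5
n(Q, K) = 1/2 + K/6 (n(Q, K) = -(-K - 3)/6 = -(-3 - K)/6 = 1/2 + K/6)
c(f, p) = 5/f + (1/2 + f/6)/p
(3018 + c(-46, 21)) + 366 = (3018 + (1/6)*(30*21 - 46*(3 - 46))/(-46*21)) + 366 = (3018 + (1/6)*(-1/46)*(1/21)*(630 - 46*(-43))) + 366 = (3018 + (1/6)*(-1/46)*(1/21)*(630 + 1978)) + 366 = (3018 + (1/6)*(-1/46)*(1/21)*2608) + 366 = (3018 - 652/1449) + 366 = 4372430/1449 + 366 = 4902764/1449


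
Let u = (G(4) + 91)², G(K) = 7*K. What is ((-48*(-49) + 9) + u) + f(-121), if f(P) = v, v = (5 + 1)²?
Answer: 16558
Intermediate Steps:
u = 14161 (u = (7*4 + 91)² = (28 + 91)² = 119² = 14161)
v = 36 (v = 6² = 36)
f(P) = 36
((-48*(-49) + 9) + u) + f(-121) = ((-48*(-49) + 9) + 14161) + 36 = ((2352 + 9) + 14161) + 36 = (2361 + 14161) + 36 = 16522 + 36 = 16558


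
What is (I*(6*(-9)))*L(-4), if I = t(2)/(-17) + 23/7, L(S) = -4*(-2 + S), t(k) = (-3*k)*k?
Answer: -615600/119 ≈ -5173.1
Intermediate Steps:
t(k) = -3*k**2
L(S) = 8 - 4*S
I = 475/119 (I = -3*2**2/(-17) + 23/7 = -3*4*(-1/17) + 23*(1/7) = -12*(-1/17) + 23/7 = 12/17 + 23/7 = 475/119 ≈ 3.9916)
(I*(6*(-9)))*L(-4) = (475*(6*(-9))/119)*(8 - 4*(-4)) = ((475/119)*(-54))*(8 + 16) = -25650/119*24 = -615600/119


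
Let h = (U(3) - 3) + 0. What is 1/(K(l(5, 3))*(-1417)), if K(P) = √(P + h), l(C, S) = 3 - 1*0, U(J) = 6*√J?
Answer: -√2*3^(¼)/8502 ≈ -0.00021891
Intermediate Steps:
l(C, S) = 3 (l(C, S) = 3 + 0 = 3)
h = -3 + 6*√3 (h = (6*√3 - 3) + 0 = (-3 + 6*√3) + 0 = -3 + 6*√3 ≈ 7.3923)
K(P) = √(-3 + P + 6*√3) (K(P) = √(P + (-3 + 6*√3)) = √(-3 + P + 6*√3))
1/(K(l(5, 3))*(-1417)) = 1/(√(-3 + 3 + 6*√3)*(-1417)) = 1/(√(6*√3)*(-1417)) = 1/((√2*3^(¾))*(-1417)) = 1/(-1417*√2*3^(¾)) = -√2*3^(¼)/8502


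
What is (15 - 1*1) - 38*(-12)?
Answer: 470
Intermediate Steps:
(15 - 1*1) - 38*(-12) = (15 - 1) + 456 = 14 + 456 = 470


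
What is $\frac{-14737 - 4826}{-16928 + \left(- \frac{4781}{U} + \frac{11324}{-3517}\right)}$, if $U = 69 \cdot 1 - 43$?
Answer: $\frac{1788879846}{1565039377} \approx 1.143$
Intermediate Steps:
$U = 26$ ($U = 69 - 43 = 26$)
$\frac{-14737 - 4826}{-16928 + \left(- \frac{4781}{U} + \frac{11324}{-3517}\right)} = \frac{-14737 - 4826}{-16928 + \left(- \frac{4781}{26} + \frac{11324}{-3517}\right)} = - \frac{19563}{-16928 + \left(\left(-4781\right) \frac{1}{26} + 11324 \left(- \frac{1}{3517}\right)\right)} = - \frac{19563}{-16928 - \frac{17109201}{91442}} = - \frac{19563}{- \frac{1565039377}{91442}} = \left(-19563\right) \left(- \frac{91442}{1565039377}\right) = \frac{1788879846}{1565039377}$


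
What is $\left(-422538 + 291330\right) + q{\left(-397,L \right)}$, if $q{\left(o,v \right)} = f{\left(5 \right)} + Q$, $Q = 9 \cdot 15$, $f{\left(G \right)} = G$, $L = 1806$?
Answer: $-131068$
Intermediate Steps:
$Q = 135$
$q{\left(o,v \right)} = 140$ ($q{\left(o,v \right)} = 5 + 135 = 140$)
$\left(-422538 + 291330\right) + q{\left(-397,L \right)} = \left(-422538 + 291330\right) + 140 = -131208 + 140 = -131068$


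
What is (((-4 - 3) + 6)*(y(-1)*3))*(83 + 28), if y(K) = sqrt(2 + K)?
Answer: -333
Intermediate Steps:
(((-4 - 3) + 6)*(y(-1)*3))*(83 + 28) = (((-4 - 3) + 6)*(sqrt(2 - 1)*3))*(83 + 28) = ((-7 + 6)*(sqrt(1)*3))*111 = -3*111 = -333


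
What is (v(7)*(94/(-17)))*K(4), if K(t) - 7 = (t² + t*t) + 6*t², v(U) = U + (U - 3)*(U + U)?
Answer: -799470/17 ≈ -47028.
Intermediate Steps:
v(U) = U + 2*U*(-3 + U) (v(U) = U + (-3 + U)*(2*U) = U + 2*U*(-3 + U))
K(t) = 7 + 8*t² (K(t) = 7 + ((t² + t*t) + 6*t²) = 7 + ((t² + t²) + 6*t²) = 7 + (2*t² + 6*t²) = 7 + 8*t²)
(v(7)*(94/(-17)))*K(4) = ((7*(-5 + 2*7))*(94/(-17)))*(7 + 8*4²) = ((7*(-5 + 14))*(94*(-1/17)))*(7 + 8*16) = ((7*9)*(-94/17))*(7 + 128) = (63*(-94/17))*135 = -5922/17*135 = -799470/17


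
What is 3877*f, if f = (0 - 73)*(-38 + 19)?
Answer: 5377399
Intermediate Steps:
f = 1387 (f = -73*(-19) = 1387)
3877*f = 3877*1387 = 5377399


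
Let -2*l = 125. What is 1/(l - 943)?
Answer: -2/2011 ≈ -0.00099453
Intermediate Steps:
l = -125/2 (l = -½*125 = -125/2 ≈ -62.500)
1/(l - 943) = 1/(-125/2 - 943) = 1/(-2011/2) = -2/2011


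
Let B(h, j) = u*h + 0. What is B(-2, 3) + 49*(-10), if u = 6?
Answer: -502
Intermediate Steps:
B(h, j) = 6*h (B(h, j) = 6*h + 0 = 6*h)
B(-2, 3) + 49*(-10) = 6*(-2) + 49*(-10) = -12 - 490 = -502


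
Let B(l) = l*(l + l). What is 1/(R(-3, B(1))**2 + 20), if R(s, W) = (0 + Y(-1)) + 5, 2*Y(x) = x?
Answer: 4/161 ≈ 0.024845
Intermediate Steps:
Y(x) = x/2
B(l) = 2*l**2 (B(l) = l*(2*l) = 2*l**2)
R(s, W) = 9/2 (R(s, W) = (0 + (1/2)*(-1)) + 5 = (0 - 1/2) + 5 = -1/2 + 5 = 9/2)
1/(R(-3, B(1))**2 + 20) = 1/((9/2)**2 + 20) = 1/(81/4 + 20) = 1/(161/4) = 4/161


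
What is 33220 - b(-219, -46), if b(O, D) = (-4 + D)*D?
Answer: 30920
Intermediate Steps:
b(O, D) = D*(-4 + D)
33220 - b(-219, -46) = 33220 - (-46)*(-4 - 46) = 33220 - (-46)*(-50) = 33220 - 1*2300 = 33220 - 2300 = 30920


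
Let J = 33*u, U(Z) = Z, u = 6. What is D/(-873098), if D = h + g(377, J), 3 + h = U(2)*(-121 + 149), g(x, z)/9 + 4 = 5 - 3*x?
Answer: 10117/873098 ≈ 0.011587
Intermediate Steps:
J = 198 (J = 33*6 = 198)
g(x, z) = 9 - 27*x (g(x, z) = -36 + 9*(5 - 3*x) = -36 + (45 - 27*x) = 9 - 27*x)
h = 53 (h = -3 + 2*(-121 + 149) = -3 + 2*28 = -3 + 56 = 53)
D = -10117 (D = 53 + (9 - 27*377) = 53 + (9 - 10179) = 53 - 10170 = -10117)
D/(-873098) = -10117/(-873098) = -10117*(-1/873098) = 10117/873098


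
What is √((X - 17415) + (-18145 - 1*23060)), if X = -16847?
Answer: I*√75467 ≈ 274.71*I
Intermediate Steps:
√((X - 17415) + (-18145 - 1*23060)) = √((-16847 - 17415) + (-18145 - 1*23060)) = √(-34262 + (-18145 - 23060)) = √(-34262 - 41205) = √(-75467) = I*√75467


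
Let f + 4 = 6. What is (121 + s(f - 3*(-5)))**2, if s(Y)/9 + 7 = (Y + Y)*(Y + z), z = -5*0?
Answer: 27667600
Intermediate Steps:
z = 0
f = 2 (f = -4 + 6 = 2)
s(Y) = -63 + 18*Y**2 (s(Y) = -63 + 9*((Y + Y)*(Y + 0)) = -63 + 9*((2*Y)*Y) = -63 + 9*(2*Y**2) = -63 + 18*Y**2)
(121 + s(f - 3*(-5)))**2 = (121 + (-63 + 18*(2 - 3*(-5))**2))**2 = (121 + (-63 + 18*(2 + 15)**2))**2 = (121 + (-63 + 18*17**2))**2 = (121 + (-63 + 18*289))**2 = (121 + (-63 + 5202))**2 = (121 + 5139)**2 = 5260**2 = 27667600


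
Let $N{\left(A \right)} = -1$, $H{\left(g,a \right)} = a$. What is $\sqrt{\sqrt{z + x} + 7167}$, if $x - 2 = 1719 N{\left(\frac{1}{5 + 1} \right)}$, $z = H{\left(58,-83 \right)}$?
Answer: $\sqrt{7167 + 30 i \sqrt{2}} \approx 84.658 + 0.2506 i$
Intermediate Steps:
$z = -83$
$x = -1717$ ($x = 2 + 1719 \left(-1\right) = 2 - 1719 = -1717$)
$\sqrt{\sqrt{z + x} + 7167} = \sqrt{\sqrt{-83 - 1717} + 7167} = \sqrt{\sqrt{-1800} + 7167} = \sqrt{30 i \sqrt{2} + 7167} = \sqrt{7167 + 30 i \sqrt{2}}$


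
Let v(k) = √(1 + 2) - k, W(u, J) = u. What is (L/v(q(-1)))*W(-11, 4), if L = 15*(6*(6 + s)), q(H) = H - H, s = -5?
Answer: -330*√3 ≈ -571.58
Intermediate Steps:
q(H) = 0
L = 90 (L = 15*(6*(6 - 5)) = 15*(6*1) = 15*6 = 90)
v(k) = √3 - k
(L/v(q(-1)))*W(-11, 4) = (90/(√3 - 1*0))*(-11) = (90/(√3 + 0))*(-11) = (90/(√3))*(-11) = (90*(√3/3))*(-11) = (30*√3)*(-11) = -330*√3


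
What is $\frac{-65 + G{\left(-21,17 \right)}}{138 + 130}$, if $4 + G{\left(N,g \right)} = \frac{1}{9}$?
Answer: $- \frac{155}{603} \approx -0.25705$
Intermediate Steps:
$G{\left(N,g \right)} = - \frac{35}{9}$ ($G{\left(N,g \right)} = -4 + \frac{1}{9} = - \frac{35}{9}$)
$\frac{-65 + G{\left(-21,17 \right)}}{138 + 130} = \frac{-65 - \frac{35}{9}}{138 + 130} = \frac{1}{268} \left(- \frac{620}{9}\right) = - \frac{155}{603}$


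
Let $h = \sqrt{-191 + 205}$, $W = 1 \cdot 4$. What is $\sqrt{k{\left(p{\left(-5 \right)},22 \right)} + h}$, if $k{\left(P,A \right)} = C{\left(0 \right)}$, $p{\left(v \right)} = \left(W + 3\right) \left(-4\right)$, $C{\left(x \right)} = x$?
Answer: $\sqrt[4]{14} \approx 1.9343$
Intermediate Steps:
$W = 4$
$p{\left(v \right)} = -28$ ($p{\left(v \right)} = \left(4 + 3\right) \left(-4\right) = 7 \left(-4\right) = -28$)
$k{\left(P,A \right)} = 0$
$h = \sqrt{14} \approx 3.7417$
$\sqrt{k{\left(p{\left(-5 \right)},22 \right)} + h} = \sqrt{0 + \sqrt{14}} = \sqrt{\sqrt{14}} = \sqrt[4]{14}$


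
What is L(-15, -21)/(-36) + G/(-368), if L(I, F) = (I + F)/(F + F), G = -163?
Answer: 3239/7728 ≈ 0.41913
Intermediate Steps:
L(I, F) = (F + I)/(2*F) (L(I, F) = (F + I)/((2*F)) = (F + I)*(1/(2*F)) = (F + I)/(2*F))
L(-15, -21)/(-36) + G/(-368) = ((½)*(-21 - 15)/(-21))/(-36) - 163/(-368) = ((½)*(-1/21)*(-36))*(-1/36) - 163*(-1/368) = (6/7)*(-1/36) + 163/368 = -1/42 + 163/368 = 3239/7728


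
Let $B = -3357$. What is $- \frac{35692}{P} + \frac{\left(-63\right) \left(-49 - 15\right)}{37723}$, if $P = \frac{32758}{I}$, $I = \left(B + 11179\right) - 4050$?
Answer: $- \frac{362751704264}{88266431} \approx -4109.7$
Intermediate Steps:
$I = 3772$ ($I = \left(-3357 + 11179\right) - 4050 = 7822 - 4050 = 3772$)
$P = \frac{16379}{1886}$ ($P = \frac{32758}{3772} = 32758 \cdot \frac{1}{3772} = \frac{16379}{1886} \approx 8.6845$)
$- \frac{35692}{P} + \frac{\left(-63\right) \left(-49 - 15\right)}{37723} = - \frac{35692}{\frac{16379}{1886}} + \frac{\left(-63\right) \left(-49 - 15\right)}{37723} = \left(-35692\right) \frac{1886}{16379} + \left(-63\right) \left(-64\right) \frac{1}{37723} = - \frac{67315112}{16379} + 4032 \cdot \frac{1}{37723} = - \frac{67315112}{16379} + \frac{576}{5389} = - \frac{362751704264}{88266431}$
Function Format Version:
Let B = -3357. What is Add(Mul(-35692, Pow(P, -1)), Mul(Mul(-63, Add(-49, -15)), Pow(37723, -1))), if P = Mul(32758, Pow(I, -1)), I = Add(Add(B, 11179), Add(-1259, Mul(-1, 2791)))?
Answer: Rational(-362751704264, 88266431) ≈ -4109.7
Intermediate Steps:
I = 3772 (I = Add(Add(-3357, 11179), Add(-1259, Mul(-1, 2791))) = Add(7822, Add(-1259, -2791)) = Add(7822, -4050) = 3772)
P = Rational(16379, 1886) (P = Mul(32758, Pow(3772, -1)) = Mul(32758, Rational(1, 3772)) = Rational(16379, 1886) ≈ 8.6845)
Add(Mul(-35692, Pow(P, -1)), Mul(Mul(-63, Add(-49, -15)), Pow(37723, -1))) = Add(Mul(-35692, Pow(Rational(16379, 1886), -1)), Mul(Mul(-63, Add(-49, -15)), Pow(37723, -1))) = Add(Mul(-35692, Rational(1886, 16379)), Mul(Mul(-63, -64), Rational(1, 37723))) = Add(Rational(-67315112, 16379), Mul(4032, Rational(1, 37723))) = Add(Rational(-67315112, 16379), Rational(576, 5389)) = Rational(-362751704264, 88266431)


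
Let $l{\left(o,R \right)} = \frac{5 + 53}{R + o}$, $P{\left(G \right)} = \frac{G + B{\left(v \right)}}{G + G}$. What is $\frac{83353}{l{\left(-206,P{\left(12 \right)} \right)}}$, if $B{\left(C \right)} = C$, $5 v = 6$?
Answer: $- \frac{342497477}{1160} \approx -2.9526 \cdot 10^{5}$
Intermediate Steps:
$v = \frac{6}{5}$ ($v = \frac{1}{5} \cdot 6 = \frac{6}{5} \approx 1.2$)
$P{\left(G \right)} = \frac{\frac{6}{5} + G}{2 G}$ ($P{\left(G \right)} = \frac{G + \frac{6}{5}}{G + G} = \frac{\frac{6}{5} + G}{2 G}$)
$l{\left(o,R \right)} = \frac{58}{R + o}$
$\frac{83353}{l{\left(-206,P{\left(12 \right)} \right)}} = \frac{83353}{58 \frac{1}{\frac{6 + 5 \cdot 12}{10 \cdot 12} - 206}} = \frac{83353}{58 \frac{1}{\frac{1}{10} \cdot \frac{1}{12} \left(6 + 60\right) - 206}} = \frac{83353}{58 \frac{1}{\frac{1}{10} \cdot \frac{1}{12} \cdot 66 - 206}} = \frac{83353}{58 \frac{1}{\frac{11}{20} - 206}} = \frac{83353}{58 \frac{1}{- \frac{4109}{20}}} = \frac{83353}{58 \left(- \frac{20}{4109}\right)} = \frac{83353}{- \frac{1160}{4109}} = 83353 \left(- \frac{4109}{1160}\right) = - \frac{342497477}{1160}$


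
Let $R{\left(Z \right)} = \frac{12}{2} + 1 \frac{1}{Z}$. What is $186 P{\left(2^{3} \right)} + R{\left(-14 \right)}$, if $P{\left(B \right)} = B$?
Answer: $\frac{20915}{14} \approx 1493.9$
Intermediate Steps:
$R{\left(Z \right)} = 6 + \frac{1}{Z}$ ($R{\left(Z \right)} = 12 \cdot \frac{1}{2} + \frac{1}{Z} = 6 + \frac{1}{Z}$)
$186 P{\left(2^{3} \right)} + R{\left(-14 \right)} = 186 \cdot 2^{3} + \left(6 + \frac{1}{-14}\right) = 186 \cdot 8 + \left(6 - \frac{1}{14}\right) = 1488 + \frac{83}{14} = \frac{20915}{14}$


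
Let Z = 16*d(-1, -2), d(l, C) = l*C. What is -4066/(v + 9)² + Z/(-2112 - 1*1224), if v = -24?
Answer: -565474/31275 ≈ -18.081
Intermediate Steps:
d(l, C) = C*l
Z = 32 (Z = 16*(-2*(-1)) = 16*2 = 32)
-4066/(v + 9)² + Z/(-2112 - 1*1224) = -4066/(-24 + 9)² + 32/(-2112 - 1*1224) = -4066/((-15)²) + 32/(-2112 - 1224) = -4066/225 + 32/(-3336) = -4066*1/225 + 32*(-1/3336) = -4066/225 - 4/417 = -565474/31275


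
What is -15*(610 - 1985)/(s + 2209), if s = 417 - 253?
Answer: 6875/791 ≈ 8.6915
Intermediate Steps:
s = 164
-15*(610 - 1985)/(s + 2209) = -15*(610 - 1985)/(164 + 2209) = -(-20625)/2373 = -15*(-1375/2373) = 6875/791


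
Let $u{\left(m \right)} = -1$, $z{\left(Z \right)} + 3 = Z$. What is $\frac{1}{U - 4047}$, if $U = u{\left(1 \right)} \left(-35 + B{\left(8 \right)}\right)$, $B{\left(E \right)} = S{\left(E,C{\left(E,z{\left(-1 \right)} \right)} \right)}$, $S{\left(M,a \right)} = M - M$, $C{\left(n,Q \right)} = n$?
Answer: $- \frac{1}{4012} \approx -0.00024925$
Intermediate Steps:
$z{\left(Z \right)} = -3 + Z$
$S{\left(M,a \right)} = 0$
$B{\left(E \right)} = 0$
$U = 35$ ($U = - (-35 + 0) = \left(-1\right) \left(-35\right) = 35$)
$\frac{1}{U - 4047} = \frac{1}{35 - 4047} = \frac{1}{-4012} = - \frac{1}{4012}$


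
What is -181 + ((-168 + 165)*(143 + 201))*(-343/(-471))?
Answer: -146409/157 ≈ -932.54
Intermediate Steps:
-181 + ((-168 + 165)*(143 + 201))*(-343/(-471)) = -181 + (-3*344)*(-343*(-1/471)) = -181 - 1032*343/471 = -181 - 117992/157 = -146409/157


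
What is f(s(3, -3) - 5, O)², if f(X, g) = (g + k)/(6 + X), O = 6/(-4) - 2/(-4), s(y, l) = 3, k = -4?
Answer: 25/16 ≈ 1.5625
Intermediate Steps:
O = -1 (O = 6*(-¼) - 2*(-¼) = -3/2 + ½ = -1)
f(X, g) = (-4 + g)/(6 + X) (f(X, g) = (g - 4)/(6 + X) = (-4 + g)/(6 + X))
f(s(3, -3) - 5, O)² = ((-4 - 1)/(6 + (3 - 5)))² = (-5/(6 - 2))² = (-5/4)² = 25/16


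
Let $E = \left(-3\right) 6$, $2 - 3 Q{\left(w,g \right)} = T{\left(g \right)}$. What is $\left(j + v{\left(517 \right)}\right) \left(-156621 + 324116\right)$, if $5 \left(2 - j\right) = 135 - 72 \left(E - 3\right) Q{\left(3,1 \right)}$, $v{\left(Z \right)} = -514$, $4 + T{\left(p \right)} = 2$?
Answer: $-157813789$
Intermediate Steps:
$T{\left(p \right)} = -2$ ($T{\left(p \right)} = -4 + 2 = -2$)
$Q{\left(w,g \right)} = \frac{4}{3}$ ($Q{\left(w,g \right)} = \frac{2}{3} - - \frac{2}{3} = \frac{2}{3} + \frac{2}{3} = \frac{4}{3}$)
$E = -18$
$j = - \frac{2141}{5}$ ($j = 2 - \frac{135 - 72 \left(-18 - 3\right) \frac{4}{3}}{5} = 2 - \frac{135 - 72 \left(\left(-21\right) \frac{4}{3}\right)}{5} = 2 - \frac{135 - -2016}{5} = 2 - \frac{135 + 2016}{5} = 2 - \frac{2151}{5} = - \frac{2141}{5} \approx -428.2$)
$\left(j + v{\left(517 \right)}\right) \left(-156621 + 324116\right) = \left(- \frac{2141}{5} - 514\right) \left(-156621 + 324116\right) = \left(- \frac{4711}{5}\right) 167495 = -157813789$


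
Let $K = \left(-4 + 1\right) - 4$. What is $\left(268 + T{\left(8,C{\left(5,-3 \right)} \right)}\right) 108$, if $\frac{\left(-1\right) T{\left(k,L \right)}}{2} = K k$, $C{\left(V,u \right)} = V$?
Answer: $41040$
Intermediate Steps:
$K = -7$ ($K = -3 - 4 = -7$)
$T{\left(k,L \right)} = 14 k$ ($T{\left(k,L \right)} = - 2 \left(- 7 k\right) = 14 k$)
$\left(268 + T{\left(8,C{\left(5,-3 \right)} \right)}\right) 108 = \left(268 + 14 \cdot 8\right) 108 = \left(268 + 112\right) 108 = 380 \cdot 108 = 41040$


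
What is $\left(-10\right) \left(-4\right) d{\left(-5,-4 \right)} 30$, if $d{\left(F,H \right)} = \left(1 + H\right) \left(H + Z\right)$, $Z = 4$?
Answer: $0$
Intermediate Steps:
$d{\left(F,H \right)} = \left(1 + H\right) \left(4 + H\right)$ ($d{\left(F,H \right)} = \left(1 + H\right) \left(H + 4\right) = \left(1 + H\right) \left(4 + H\right)$)
$\left(-10\right) \left(-4\right) d{\left(-5,-4 \right)} 30 = \left(-10\right) \left(-4\right) \left(4 + \left(-4\right)^{2} + 5 \left(-4\right)\right) 30 = 40 \left(4 + 16 - 20\right) 30 = 40 \cdot 0 \cdot 30 = 0 \cdot 30 = 0$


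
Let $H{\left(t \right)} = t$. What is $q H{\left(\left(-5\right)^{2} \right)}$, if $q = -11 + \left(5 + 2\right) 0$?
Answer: $-275$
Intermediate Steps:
$q = -11$ ($q = -11 + 7 \cdot 0 = -11 + 0 = -11$)
$q H{\left(\left(-5\right)^{2} \right)} = - 11 \left(-5\right)^{2} = \left(-11\right) 25 = -275$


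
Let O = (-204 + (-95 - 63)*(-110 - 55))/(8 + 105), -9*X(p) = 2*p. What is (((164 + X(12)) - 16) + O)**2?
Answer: 16094981956/114921 ≈ 1.4005e+5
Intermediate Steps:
X(p) = -2*p/9
O = 25866/113 (O = (-204 - 158*(-165))/113 = (-204 + 26070)*(1/113) = 25866*(1/113) = 25866/113 ≈ 228.90)
(((164 + X(12)) - 16) + O)**2 = (((164 - 2/9*12) - 16) + 25866/113)**2 = (((164 - 8/3) - 16) + 25866/113)**2 = ((484/3 - 16) + 25866/113)**2 = (436/3 + 25866/113)**2 = (126866/339)**2 = 16094981956/114921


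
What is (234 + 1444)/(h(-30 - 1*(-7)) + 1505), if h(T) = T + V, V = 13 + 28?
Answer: 1678/1523 ≈ 1.1018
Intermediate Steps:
V = 41
h(T) = 41 + T (h(T) = T + 41 = 41 + T)
(234 + 1444)/(h(-30 - 1*(-7)) + 1505) = (234 + 1444)/((41 + (-30 - 1*(-7))) + 1505) = 1678/((41 + (-30 + 7)) + 1505) = 1678/((41 - 23) + 1505) = 1678/(18 + 1505) = 1678/1523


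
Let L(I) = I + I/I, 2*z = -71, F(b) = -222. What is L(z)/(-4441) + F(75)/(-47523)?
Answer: 1750297/140699762 ≈ 0.012440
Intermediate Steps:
z = -71/2 (z = (½)*(-71) = -71/2 ≈ -35.500)
L(I) = 1 + I (L(I) = I + 1 = 1 + I)
L(z)/(-4441) + F(75)/(-47523) = (1 - 71/2)/(-4441) - 222/(-47523) = -69/2*(-1/4441) - 222*(-1/47523) = 69/8882 + 74/15841 = 1750297/140699762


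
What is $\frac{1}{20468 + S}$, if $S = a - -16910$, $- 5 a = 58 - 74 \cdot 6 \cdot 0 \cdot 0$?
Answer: $\frac{5}{186832} \approx 2.6762 \cdot 10^{-5}$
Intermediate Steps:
$a = - \frac{58}{5}$ ($a = - \frac{58 - 74 \cdot 6 \cdot 0 \cdot 0}{5} = - \frac{58 - 74 \cdot 0 \cdot 0}{5} = - \frac{58 - 0}{5} = - \frac{58 + 0}{5} = \left(- \frac{1}{5}\right) 58 = - \frac{58}{5} \approx -11.6$)
$S = \frac{84492}{5}$ ($S = - \frac{58}{5} - -16910 = - \frac{58}{5} + 16910 = \frac{84492}{5} \approx 16898.0$)
$\frac{1}{20468 + S} = \frac{1}{20468 + \frac{84492}{5}} = \frac{1}{\frac{186832}{5}} = \frac{5}{186832}$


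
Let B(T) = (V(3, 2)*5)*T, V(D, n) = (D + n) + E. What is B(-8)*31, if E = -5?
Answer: 0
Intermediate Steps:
V(D, n) = -5 + D + n (V(D, n) = (D + n) - 5 = -5 + D + n)
B(T) = 0 (B(T) = ((-5 + 3 + 2)*5)*T = (0*5)*T = 0*T = 0)
B(-8)*31 = 0*31 = 0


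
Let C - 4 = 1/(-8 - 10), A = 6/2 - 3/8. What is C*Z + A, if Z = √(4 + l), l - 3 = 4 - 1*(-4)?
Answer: 21/8 + 71*√15/18 ≈ 17.902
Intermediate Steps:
l = 11 (l = 3 + (4 - 1*(-4)) = 3 + (4 + 4) = 3 + 8 = 11)
Z = √15 (Z = √(4 + 11) = √15 ≈ 3.8730)
A = 21/8 (A = 6*(½) - 3*⅛ = 3 - 3/8 = 21/8 ≈ 2.6250)
C = 71/18 (C = 4 + 1/(-8 - 10) = 4 + 1/(-18) = 4 - 1/18 = 71/18 ≈ 3.9444)
C*Z + A = 71*√15/18 + 21/8 = 21/8 + 71*√15/18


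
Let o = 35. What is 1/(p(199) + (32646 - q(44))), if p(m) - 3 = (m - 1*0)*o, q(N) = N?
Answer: 1/39570 ≈ 2.5272e-5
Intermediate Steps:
p(m) = 3 + 35*m (p(m) = 3 + (m - 1*0)*35 = 3 + (m + 0)*35 = 3 + m*35 = 3 + 35*m)
1/(p(199) + (32646 - q(44))) = 1/((3 + 35*199) + (32646 - 1*44)) = 1/((3 + 6965) + (32646 - 44)) = 1/(6968 + 32602) = 1/39570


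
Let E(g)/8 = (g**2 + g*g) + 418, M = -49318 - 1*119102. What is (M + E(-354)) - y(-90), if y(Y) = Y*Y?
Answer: 1831880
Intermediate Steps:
y(Y) = Y**2
M = -168420 (M = -49318 - 119102 = -168420)
E(g) = 3344 + 16*g**2 (E(g) = 8*((g**2 + g*g) + 418) = 8*((g**2 + g**2) + 418) = 8*(2*g**2 + 418) = 8*(418 + 2*g**2) = 3344 + 16*g**2)
(M + E(-354)) - y(-90) = (-168420 + (3344 + 16*(-354)**2)) - 1*(-90)**2 = (-168420 + (3344 + 16*125316)) - 1*8100 = (-168420 + (3344 + 2005056)) - 8100 = (-168420 + 2008400) - 8100 = 1839980 - 8100 = 1831880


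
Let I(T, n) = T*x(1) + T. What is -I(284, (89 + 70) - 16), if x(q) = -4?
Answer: 852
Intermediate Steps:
I(T, n) = -3*T (I(T, n) = T*(-4) + T = -4*T + T = -3*T)
-I(284, (89 + 70) - 16) = -(-3)*284 = -1*(-852) = 852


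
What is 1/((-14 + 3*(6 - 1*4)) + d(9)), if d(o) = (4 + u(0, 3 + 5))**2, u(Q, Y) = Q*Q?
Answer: 1/8 ≈ 0.12500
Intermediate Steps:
u(Q, Y) = Q**2
d(o) = 16 (d(o) = (4 + 0**2)**2 = (4 + 0)**2 = 4**2 = 16)
1/((-14 + 3*(6 - 1*4)) + d(9)) = 1/((-14 + 3*(6 - 1*4)) + 16) = 1/((-14 + 3*(6 - 4)) + 16) = 1/((-14 + 3*2) + 16) = 1/((-14 + 6) + 16) = 1/(-8 + 16) = 1/8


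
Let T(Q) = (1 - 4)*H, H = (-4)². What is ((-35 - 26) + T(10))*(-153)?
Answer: 16677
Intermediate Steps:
H = 16
T(Q) = -48 (T(Q) = (1 - 4)*16 = -3*16 = -48)
((-35 - 26) + T(10))*(-153) = ((-35 - 26) - 48)*(-153) = (-61 - 48)*(-153) = -109*(-153) = 16677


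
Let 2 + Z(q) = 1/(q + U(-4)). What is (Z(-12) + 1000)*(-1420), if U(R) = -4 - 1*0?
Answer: -5668285/4 ≈ -1.4171e+6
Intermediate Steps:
U(R) = -4 (U(R) = -4 + 0 = -4)
Z(q) = -2 + 1/(-4 + q) (Z(q) = -2 + 1/(q - 4) = -2 + 1/(-4 + q))
(Z(-12) + 1000)*(-1420) = ((9 - 2*(-12))/(-4 - 12) + 1000)*(-1420) = ((9 + 24)/(-16) + 1000)*(-1420) = (-1/16*33 + 1000)*(-1420) = (-33/16 + 1000)*(-1420) = (15967/16)*(-1420) = -5668285/4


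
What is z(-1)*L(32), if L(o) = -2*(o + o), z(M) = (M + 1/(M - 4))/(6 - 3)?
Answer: 256/5 ≈ 51.200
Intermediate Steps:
z(M) = M/3 + 1/(3*(-4 + M)) (z(M) = (M + 1/(-4 + M))/3 = (M + 1/(-4 + M))*(⅓) = M/3 + 1/(3*(-4 + M)))
L(o) = -4*o
z(-1)*L(32) = ((1 + (-1)² - 4*(-1))/(3*(-4 - 1)))*(-4*32) = ((⅓)*(1 + 1 + 4)/(-5))*(-128) = ((⅓)*(-⅕)*6)*(-128) = -⅖*(-128) = 256/5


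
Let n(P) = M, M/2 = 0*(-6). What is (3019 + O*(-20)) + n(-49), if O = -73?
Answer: 4479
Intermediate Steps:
M = 0 (M = 2*(0*(-6)) = 2*0 = 0)
n(P) = 0
(3019 + O*(-20)) + n(-49) = (3019 - 73*(-20)) + 0 = (3019 + 1460) + 0 = 4479 + 0 = 4479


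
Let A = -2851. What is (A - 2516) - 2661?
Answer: -8028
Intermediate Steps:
(A - 2516) - 2661 = (-2851 - 2516) - 2661 = -5367 - 2661 = -8028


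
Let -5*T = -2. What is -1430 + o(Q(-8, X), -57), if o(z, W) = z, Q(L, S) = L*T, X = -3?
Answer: -7166/5 ≈ -1433.2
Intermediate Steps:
T = ⅖ (T = -⅕*(-2) = ⅖ ≈ 0.40000)
Q(L, S) = 2*L/5 (Q(L, S) = L*(⅖) = 2*L/5)
-1430 + o(Q(-8, X), -57) = -1430 + (⅖)*(-8) = -1430 - 16/5 = -7166/5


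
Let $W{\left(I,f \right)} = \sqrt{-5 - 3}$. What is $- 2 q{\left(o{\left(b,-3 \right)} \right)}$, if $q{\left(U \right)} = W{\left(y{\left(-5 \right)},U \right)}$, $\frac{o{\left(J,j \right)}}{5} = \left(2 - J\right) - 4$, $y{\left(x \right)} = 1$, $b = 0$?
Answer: $- 4 i \sqrt{2} \approx - 5.6569 i$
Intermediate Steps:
$o{\left(J,j \right)} = -10 - 5 J$ ($o{\left(J,j \right)} = 5 \left(\left(2 - J\right) - 4\right) = 5 \left(-2 - J\right) = -10 - 5 J$)
$W{\left(I,f \right)} = 2 i \sqrt{2}$ ($W{\left(I,f \right)} = \sqrt{-8} = 2 i \sqrt{2}$)
$q{\left(U \right)} = 2 i \sqrt{2}$
$- 2 q{\left(o{\left(b,-3 \right)} \right)} = - 2 \cdot 2 i \sqrt{2} = - 4 i \sqrt{2}$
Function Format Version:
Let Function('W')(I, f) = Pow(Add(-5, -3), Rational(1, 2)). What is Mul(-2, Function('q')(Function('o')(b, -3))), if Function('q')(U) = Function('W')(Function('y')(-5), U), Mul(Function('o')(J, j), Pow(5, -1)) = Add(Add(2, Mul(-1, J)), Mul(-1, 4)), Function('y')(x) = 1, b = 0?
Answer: Mul(-4, I, Pow(2, Rational(1, 2))) ≈ Mul(-5.6569, I)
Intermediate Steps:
Function('o')(J, j) = Add(-10, Mul(-5, J)) (Function('o')(J, j) = Mul(5, Add(Add(2, Mul(-1, J)), Mul(-1, 4))) = Mul(5, Add(Add(2, Mul(-1, J)), -4)) = Mul(5, Add(-2, Mul(-1, J))) = Add(-10, Mul(-5, J)))
Function('W')(I, f) = Mul(2, I, Pow(2, Rational(1, 2))) (Function('W')(I, f) = Pow(-8, Rational(1, 2)) = Mul(2, I, Pow(2, Rational(1, 2))))
Function('q')(U) = Mul(2, I, Pow(2, Rational(1, 2)))
Mul(-2, Function('q')(Function('o')(b, -3))) = Mul(-2, Mul(2, I, Pow(2, Rational(1, 2)))) = Mul(-4, I, Pow(2, Rational(1, 2)))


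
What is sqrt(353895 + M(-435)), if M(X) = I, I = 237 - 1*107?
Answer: 595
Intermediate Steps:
I = 130 (I = 237 - 107 = 130)
M(X) = 130
sqrt(353895 + M(-435)) = sqrt(353895 + 130) = sqrt(354025) = 595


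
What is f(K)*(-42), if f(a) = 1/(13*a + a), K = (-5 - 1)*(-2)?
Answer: -¼ ≈ -0.25000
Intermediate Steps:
K = 12 (K = -6*(-2) = 12)
f(a) = 1/(14*a)
f(K)*(-42) = ((1/14)/12)*(-42) = ((1/14)*(1/12))*(-42) = (1/168)*(-42) = -¼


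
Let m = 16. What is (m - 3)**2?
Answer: 169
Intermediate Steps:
(m - 3)**2 = (16 - 3)**2 = 13**2 = 169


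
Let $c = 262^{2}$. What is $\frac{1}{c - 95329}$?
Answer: $- \frac{1}{26685} \approx -3.7474 \cdot 10^{-5}$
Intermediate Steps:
$c = 68644$
$\frac{1}{c - 95329} = \frac{1}{68644 - 95329} = \frac{1}{-26685} = - \frac{1}{26685}$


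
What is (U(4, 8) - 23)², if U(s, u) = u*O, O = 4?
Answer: 81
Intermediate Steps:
U(s, u) = 4*u (U(s, u) = u*4 = 4*u)
(U(4, 8) - 23)² = (4*8 - 23)² = (32 - 23)² = 9² = 81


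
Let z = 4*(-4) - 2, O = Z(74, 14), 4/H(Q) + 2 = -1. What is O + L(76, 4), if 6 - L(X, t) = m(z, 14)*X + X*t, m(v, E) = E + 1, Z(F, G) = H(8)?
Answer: -4318/3 ≈ -1439.3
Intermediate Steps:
H(Q) = -4/3 (H(Q) = 4/(-2 - 1) = 4/(-3) = 4*(-⅓) = -4/3)
Z(F, G) = -4/3
O = -4/3 ≈ -1.3333
z = -18 (z = -16 - 2 = -18)
m(v, E) = 1 + E
L(X, t) = 6 - 15*X - X*t (L(X, t) = 6 - ((1 + 14)*X + X*t) = 6 - (15*X + X*t) = 6 + (-15*X - X*t) = 6 - 15*X - X*t)
O + L(76, 4) = -4/3 + (6 - 15*76 - 1*76*4) = -4/3 + (6 - 1140 - 304) = -4/3 - 1438 = -4318/3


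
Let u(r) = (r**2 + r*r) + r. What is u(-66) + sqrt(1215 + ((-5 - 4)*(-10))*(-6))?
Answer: 8646 + 15*sqrt(3) ≈ 8672.0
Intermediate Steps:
u(r) = r + 2*r**2 (u(r) = (r**2 + r**2) + r = 2*r**2 + r = r + 2*r**2)
u(-66) + sqrt(1215 + ((-5 - 4)*(-10))*(-6)) = -66*(1 + 2*(-66)) + sqrt(1215 + ((-5 - 4)*(-10))*(-6)) = -66*(1 - 132) + sqrt(1215 - 9*(-10)*(-6)) = -66*(-131) + sqrt(1215 + 90*(-6)) = 8646 + sqrt(1215 - 540) = 8646 + sqrt(675) = 8646 + 15*sqrt(3)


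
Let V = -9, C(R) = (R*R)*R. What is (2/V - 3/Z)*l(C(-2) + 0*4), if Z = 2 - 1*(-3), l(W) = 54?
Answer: -222/5 ≈ -44.400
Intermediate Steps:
C(R) = R**3 (C(R) = R**2*R = R**3)
Z = 5 (Z = 2 + 3 = 5)
(2/V - 3/Z)*l(C(-2) + 0*4) = (2/(-9) - 3/5)*54 = (2*(-1/9) - 3*1/5)*54 = (-2/9 - 3/5)*54 = -37/45*54 = -222/5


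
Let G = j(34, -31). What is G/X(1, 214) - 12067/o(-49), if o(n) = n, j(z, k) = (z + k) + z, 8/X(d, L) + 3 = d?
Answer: 46455/196 ≈ 237.02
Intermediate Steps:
X(d, L) = 8/(-3 + d)
j(z, k) = k + 2*z (j(z, k) = (k + z) + z = k + 2*z)
G = 37 (G = -31 + 2*34 = -31 + 68 = 37)
G/X(1, 214) - 12067/o(-49) = 37/((8/(-3 + 1))) - 12067/(-49) = 37/((8/(-2))) - 12067*(-1/49) = 37/((8*(-½))) + 12067/49 = 37/(-4) + 12067/49 = 37*(-¼) + 12067/49 = -37/4 + 12067/49 = 46455/196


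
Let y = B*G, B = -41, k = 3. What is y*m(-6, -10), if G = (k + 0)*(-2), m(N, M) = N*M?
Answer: 14760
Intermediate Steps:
m(N, M) = M*N
G = -6 (G = (3 + 0)*(-2) = 3*(-2) = -6)
y = 246 (y = -41*(-6) = 246)
y*m(-6, -10) = 246*(-10*(-6)) = 246*60 = 14760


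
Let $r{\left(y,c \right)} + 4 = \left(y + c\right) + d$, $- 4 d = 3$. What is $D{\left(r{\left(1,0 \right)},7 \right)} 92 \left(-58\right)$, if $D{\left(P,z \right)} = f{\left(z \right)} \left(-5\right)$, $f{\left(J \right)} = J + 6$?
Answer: $346840$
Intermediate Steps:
$f{\left(J \right)} = 6 + J$
$d = - \frac{3}{4}$ ($d = \left(- \frac{1}{4}\right) 3 = - \frac{3}{4} \approx -0.75$)
$r{\left(y,c \right)} = - \frac{19}{4} + c + y$ ($r{\left(y,c \right)} = -4 - \left(\frac{3}{4} - c - y\right) = -4 + \left(- \frac{3}{4} + c + y\right) = - \frac{19}{4} + c + y$)
$D{\left(P,z \right)} = -30 - 5 z$ ($D{\left(P,z \right)} = \left(6 + z\right) \left(-5\right) = -30 - 5 z$)
$D{\left(r{\left(1,0 \right)},7 \right)} 92 \left(-58\right) = \left(-30 - 35\right) 92 \left(-58\right) = \left(-65\right) 92 \left(-58\right) = \left(-5980\right) \left(-58\right) = 346840$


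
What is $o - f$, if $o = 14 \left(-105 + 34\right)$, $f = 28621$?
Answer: $-29615$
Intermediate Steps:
$o = -994$ ($o = 14 \left(-71\right) = -994$)
$o - f = -994 - 28621 = -29615$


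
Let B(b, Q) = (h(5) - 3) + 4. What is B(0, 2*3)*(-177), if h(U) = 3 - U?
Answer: 177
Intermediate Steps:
B(b, Q) = -1 (B(b, Q) = ((3 - 1*5) - 3) + 4 = ((3 - 5) - 3) + 4 = (-2 - 3) + 4 = -5 + 4 = -1)
B(0, 2*3)*(-177) = -1*(-177) = 177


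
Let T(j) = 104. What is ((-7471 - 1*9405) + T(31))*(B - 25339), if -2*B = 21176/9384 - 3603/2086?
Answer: 74278502985593/174777 ≈ 4.2499e+8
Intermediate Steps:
B = -1295323/4893756 (B = -(21176/9384 - 3603/2086)/2 = -(21176*(1/9384) - 3603*1/2086)/2 = -(2647/1173 - 3603/2086)/2 = -1/2*1295323/2446878 = -1295323/4893756 ≈ -0.26469)
((-7471 - 1*9405) + T(31))*(B - 25339) = ((-7471 - 1*9405) + 104)*(-1295323/4893756 - 25339) = ((-7471 - 9405) + 104)*(-124004178607/4893756) = (-16876 + 104)*(-124004178607/4893756) = -16772*(-124004178607/4893756) = 74278502985593/174777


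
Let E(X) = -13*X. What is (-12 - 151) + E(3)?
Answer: -202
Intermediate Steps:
(-12 - 151) + E(3) = (-12 - 151) - 13*3 = -163 - 39 = -202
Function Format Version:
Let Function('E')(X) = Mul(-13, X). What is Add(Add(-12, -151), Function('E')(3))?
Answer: -202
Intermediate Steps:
Add(Add(-12, -151), Function('E')(3)) = Add(Add(-12, -151), Mul(-13, 3)) = Add(-163, -39) = -202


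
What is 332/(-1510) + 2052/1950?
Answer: 40852/49075 ≈ 0.83244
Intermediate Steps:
332/(-1510) + 2052/1950 = 332*(-1/1510) + 2052*(1/1950) = -166/755 + 342/325 = 40852/49075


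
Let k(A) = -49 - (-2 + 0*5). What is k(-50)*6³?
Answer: -10152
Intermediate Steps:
k(A) = -47 (k(A) = -49 - (-2 + 0) = -49 - 1*(-2) = -49 + 2 = -47)
k(-50)*6³ = -47*6³ = -47*216 = -10152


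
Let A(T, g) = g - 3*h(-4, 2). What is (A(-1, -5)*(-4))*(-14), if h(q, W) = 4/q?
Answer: -112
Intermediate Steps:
A(T, g) = 3 + g (A(T, g) = g - 12/(-4) = g - 12*(-1)/4 = g - 3*(-1) = g + 3 = 3 + g)
(A(-1, -5)*(-4))*(-14) = ((3 - 5)*(-4))*(-14) = -2*(-4)*(-14) = 8*(-14) = -112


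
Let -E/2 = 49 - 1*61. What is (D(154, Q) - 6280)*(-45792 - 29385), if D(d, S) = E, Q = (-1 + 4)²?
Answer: 470307312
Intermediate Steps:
E = 24 (E = -2*(49 - 1*61) = -2*(49 - 61) = -2*(-12) = 24)
Q = 9 (Q = 3² = 9)
D(d, S) = 24
(D(154, Q) - 6280)*(-45792 - 29385) = (24 - 6280)*(-45792 - 29385) = -6256*(-75177) = 470307312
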